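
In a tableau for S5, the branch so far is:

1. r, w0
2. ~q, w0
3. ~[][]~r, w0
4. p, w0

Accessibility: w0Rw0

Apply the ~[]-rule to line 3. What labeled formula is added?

a fresh world w1 with w0Rw1, and ~[]~r at w1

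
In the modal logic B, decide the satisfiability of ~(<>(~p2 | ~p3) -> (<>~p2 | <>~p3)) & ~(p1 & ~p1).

1. ~(<>(~p2 | ~p3) -> (<>~p2 | <>~p3)) & ~(p1 & ~p1), u
2. ~(<>(~p2 | ~p3) -> (<>~p2 | <>~p3)), u
3. ~(p1 & ~p1), u
4. <>(~p2 | ~p3), u
5. ~(<>~p2 | <>~p3), u
6. ~<>~p2, u
7. ~<>~p3, u
8. p2, u
9. p3, u
10. p1, u
11. ~p2 | ~p3, v
12. p2, v
13. p3, v
14. ~p3, v
Accessibility: uRu, uRv, vRu, vRv
Branch closes: p3 and ~p3 both at v.
All branches of the tableau close; one closing branch shown above.

Unsatisfiable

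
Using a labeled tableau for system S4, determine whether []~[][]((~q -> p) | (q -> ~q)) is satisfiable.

Unsatisfiable

1. []~[][]((~q -> p) | (q -> ~q)), w0
2. ~[][]((~q -> p) | (q -> ~q)), w0
3. ~[]((~q -> p) | (q -> ~q)), w1
4. ~[][]((~q -> p) | (q -> ~q)), w1
5. ~((~q -> p) | (q -> ~q)), w2
6. ~(~q -> p), w2
7. ~(q -> ~q), w2
8. ~q, w2
9. ~p, w2
10. q, w2
Accessibility: w0Rw0, w0Rw1, w0Rw2, w1Rw1, w1Rw2, w2Rw2
Branch closes: q and ~q both at w2.
All branches of the tableau close; one closing branch shown above.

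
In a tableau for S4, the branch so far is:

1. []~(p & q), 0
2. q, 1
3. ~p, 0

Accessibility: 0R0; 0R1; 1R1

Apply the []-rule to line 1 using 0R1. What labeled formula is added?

~(p & q), 1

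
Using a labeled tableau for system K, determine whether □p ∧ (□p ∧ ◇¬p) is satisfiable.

No, unsatisfiable

1. □p ∧ (□p ∧ ◇¬p), 0
2. □p, 0   [∧-rule on 1]
3. □p ∧ ◇¬p, 0   [∧-rule on 1]
4. ◇¬p, 0   [∧-rule on 3]
5. ¬p, 1   [◇-rule on 4: fresh world 1, 0R1]
6. p, 1   [□-rule on 2 via 0R1]
Accessibility: 0R1
Branch closes: p and ¬p both at 1.
(One branch shown.) All branches close.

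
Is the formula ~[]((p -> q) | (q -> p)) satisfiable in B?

Unsatisfiable

1. ~[]((p -> q) | (q -> p)), 0
2. ~((p -> q) | (q -> p)), 1
3. ~(p -> q), 1
4. ~(q -> p), 1
5. p, 1
6. ~q, 1
7. q, 1
8. ~p, 1
Accessibility: 0R0, 0R1, 1R0, 1R1
Branch closes: q and ~q both at 1.
All branches of the tableau close; one closing branch shown above.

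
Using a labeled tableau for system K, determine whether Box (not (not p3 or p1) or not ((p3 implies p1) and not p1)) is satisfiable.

Yes, satisfiable

1. Box (not (not p3 or p1) or not ((p3 implies p1) and not p1)), 0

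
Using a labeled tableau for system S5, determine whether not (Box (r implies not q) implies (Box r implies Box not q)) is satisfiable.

1. not (Box (r implies not q) implies (Box r implies Box not q)), w0
2. Box (r implies not q), w0
3. not (Box r implies Box not q), w0
4. Box r, w0
5. not Box not q, w0
6. r implies not q, w0
7. r, w0
8. not q, w0
9. q, w1
10. r implies not q, w1
11. r, w1
12. not q, w1
Accessibility: w0Rw0, w0Rw1, w1Rw0, w1Rw1
Branch closes: q and not q both at w1.
(One branch shown.) All branches close.

No, unsatisfiable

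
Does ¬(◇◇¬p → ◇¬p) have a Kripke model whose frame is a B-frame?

Yes, satisfiable

1. ¬(◇◇¬p → ◇¬p), u
2. ◇◇¬p, u
3. ¬◇¬p, u
4. p, u
5. ◇¬p, v
6. p, v
7. ¬p, w
Accessibility: uRu, uRv, vRu, vRv, vRw, wRv, wRw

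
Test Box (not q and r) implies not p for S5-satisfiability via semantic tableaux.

Satisfiable

1. Box (not q and r) implies not p, w0
2. not p, w0
Accessibility: w0Rw0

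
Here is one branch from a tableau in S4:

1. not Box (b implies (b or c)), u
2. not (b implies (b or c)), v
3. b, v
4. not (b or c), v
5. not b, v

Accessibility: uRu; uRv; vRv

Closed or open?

Yes, closed

Both b and not b appear at v.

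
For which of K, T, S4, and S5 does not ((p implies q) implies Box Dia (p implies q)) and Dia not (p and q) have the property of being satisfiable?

S5-tableau for the formula:
1. not ((p implies q) implies Box Dia (p implies q)) and Dia not (p and q), w0
2. not ((p implies q) implies Box Dia (p implies q)), w0
3. Dia not (p and q), w0
4. p implies q, w0
5. not Box Dia (p implies q), w0
6. q, w0
7. not (p and q), w1
8. not q, w1
9. not Dia (p implies q), w2
10. not (p implies q), w0
11. p, w0
12. not q, w0
Accessibility: w0Rw0, w0Rw1, w0Rw2, w1Rw0, w1Rw1, w1Rw2, w2Rw0, w2Rw1, w2Rw2
Branch closes: q and not q both at w0.
Every branch closes (one shown): unsatisfiable in S5.
S4-tableau for the formula:
1. not ((p implies q) implies Box Dia (p implies q)) and Dia not (p and q), w0
2. not ((p implies q) implies Box Dia (p implies q)), w0
3. Dia not (p and q), w0
4. p implies q, w0
5. not Box Dia (p implies q), w0
6. q, w0
7. not (p and q), w1
8. not q, w1
9. not Dia (p implies q), w2
10. not (p implies q), w2
11. p, w2
12. not q, w2
Accessibility: w0Rw0, w0Rw1, w0Rw2, w1Rw1, w2Rw2
Complete open branch: satisfiable in S4, hence also in K, T (this S4-model is also a K-model and a T-model).

K, T, S4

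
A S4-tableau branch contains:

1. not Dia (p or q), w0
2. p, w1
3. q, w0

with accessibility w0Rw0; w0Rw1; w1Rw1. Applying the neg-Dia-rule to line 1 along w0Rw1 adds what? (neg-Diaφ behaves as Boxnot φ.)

not (p or q), w1

neg-Diaφ behaves as Boxnot φ: propagate the negated body to each accessible world.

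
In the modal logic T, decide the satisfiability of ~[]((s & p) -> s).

1. ~[]((s & p) -> s), w0
2. ~((s & p) -> s), w1
3. s & p, w1
4. ~s, w1
5. s, w1
6. p, w1
Accessibility: w0Rw0, w0Rw1, w1Rw1
Branch closes: s and ~s both at w1.
(One branch shown.) All branches close.

Unsatisfiable (every branch closes)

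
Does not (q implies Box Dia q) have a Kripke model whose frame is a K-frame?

Yes, satisfiable

1. not (q implies Box Dia q), w0
2. q, w0
3. not Box Dia q, w0
4. not Dia q, w1
Accessibility: w0Rw1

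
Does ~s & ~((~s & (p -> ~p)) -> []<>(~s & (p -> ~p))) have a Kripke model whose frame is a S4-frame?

Satisfiable

1. ~s & ~((~s & (p -> ~p)) -> []<>(~s & (p -> ~p))), w0
2. ~s, w0
3. ~((~s & (p -> ~p)) -> []<>(~s & (p -> ~p))), w0
4. ~s & (p -> ~p), w0
5. ~[]<>(~s & (p -> ~p)), w0
6. p -> ~p, w0
7. ~p, w0
8. ~<>(~s & (p -> ~p)), w1
9. ~(~s & (p -> ~p)), w1
10. ~(p -> ~p), w1
11. p, w1
Accessibility: w0Rw0, w0Rw1, w1Rw1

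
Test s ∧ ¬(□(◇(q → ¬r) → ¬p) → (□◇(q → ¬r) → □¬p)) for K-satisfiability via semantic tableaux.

1. s ∧ ¬(□(◇(q → ¬r) → ¬p) → (□◇(q → ¬r) → □¬p)), w0
2. s, w0   [∧-rule on 1]
3. ¬(□(◇(q → ¬r) → ¬p) → (□◇(q → ¬r) → □¬p)), w0   [∧-rule on 1]
4. □(◇(q → ¬r) → ¬p), w0   [¬→-rule on 3]
5. ¬(□◇(q → ¬r) → □¬p), w0   [¬→-rule on 3]
6. □◇(q → ¬r), w0   [¬→-rule on 5]
7. ¬□¬p, w0   [¬→-rule on 5]
8. p, w1   [¬□-rule on 7: fresh world w1, w0Rw1]
9. ◇(q → ¬r) → ¬p, w1   [□-rule on 4 via w0Rw1]
10. ◇(q → ¬r), w1   [□-rule on 6 via w0Rw1]
11. ¬◇(q → ¬r), w1   [→-rule on 9 (branches; this branch)]
12. q → ¬r, w2   [◇-rule on 10: fresh world w2, w1Rw2]
13. ¬(q → ¬r), w2   [¬◇-rule on 11 via w1Rw2]
14. q, w2   [¬→-rule on 13]
15. r, w2   [¬→-rule on 13]
16. ¬r, w2   [→-rule on 12 (branches; this branch)]
Accessibility: w0Rw1, w1Rw2
Branch closes: r and ¬r both at w2.
(One branch shown.) All branches close.

Unsatisfiable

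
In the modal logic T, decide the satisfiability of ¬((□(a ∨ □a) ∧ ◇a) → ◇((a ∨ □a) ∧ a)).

1. ¬((□(a ∨ □a) ∧ ◇a) → ◇((a ∨ □a) ∧ a)), u
2. □(a ∨ □a) ∧ ◇a, u   [¬→-rule on 1]
3. ¬◇((a ∨ □a) ∧ a), u   [¬→-rule on 1]
4. □(a ∨ □a), u   [∧-rule on 2]
5. ◇a, u   [∧-rule on 2]
6. ¬((a ∨ □a) ∧ a), u   [¬◇-rule on 3 via uRu]
7. a ∨ □a, u   [□-rule on 4 via uRu]
8. ¬(a ∨ □a), u   [¬∧-rule on 6 (branches; this branch)]
9. ¬a, u   [¬∨-rule on 8]
10. ¬□a, u   [¬∨-rule on 8]
11. □a, u   [∨-rule on 7 (branches; this branch)]
12. a, u   [□-rule on 11 via uRu]
Accessibility: uRu
Branch closes: a and ¬a both at u.
Every branch closes; the branch above is one of them.

No, unsatisfiable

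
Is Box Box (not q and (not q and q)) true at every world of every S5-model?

Tableau for the negation not Box Box (not q and (not q and q)):
1. not Box Box (not q and (not q and q)), 0
2. not Box (not q and (not q and q)), 1   [neg-Box-rule on 1: fresh world 1, 0R1]
3. not (not q and (not q and q)), 2   [neg-Box-rule on 2: fresh world 2, 1R2]
4. not (not q and q), 2   [neg-and-rule on 3 (branches; this branch)]
5. not q, 2   [neg-and-rule on 4 (branches; this branch)]
Accessibility: 0R0, 0R1, 0R2, 1R0, 1R1, 1R2, 2R0, 2R1, 2R2
The negation has an open branch (countermodel exists).

Not valid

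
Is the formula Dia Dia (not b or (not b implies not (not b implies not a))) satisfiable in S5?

1. Dia Dia (not b or (not b implies not (not b implies not a))), w0
2. Dia (not b or (not b implies not (not b implies not a))), w1
3. not b or (not b implies not (not b implies not a)), w2
4. not b implies not (not b implies not a), w2
5. not (not b implies not a), w2
6. not b, w2
7. a, w2
Accessibility: w0Rw0, w0Rw1, w0Rw2, w1Rw0, w1Rw1, w1Rw2, w2Rw0, w2Rw1, w2Rw2

Satisfiable (open branch found)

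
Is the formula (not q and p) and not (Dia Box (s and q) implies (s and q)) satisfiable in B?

Unsatisfiable (every branch closes)

1. (not q and p) and not (Dia Box (s and q) implies (s and q)), u
2. not q and p, u   [and-rule on 1]
3. not (Dia Box (s and q) implies (s and q)), u   [and-rule on 1]
4. not q, u   [and-rule on 2]
5. p, u   [and-rule on 2]
6. Dia Box (s and q), u   [neg-implies-rule on 3]
7. not (s and q), u   [neg-implies-rule on 3]
8. Box (s and q), v   [Dia-rule on 6: fresh world v, uRv]
9. s and q, u   [Box-rule on 8 via vRu]
10. s, u   [and-rule on 9]
11. q, u   [and-rule on 9]
Accessibility: uRu, uRv, vRu, vRv
Branch closes: q and not q both at u.
All branches of the tableau close; one closing branch shown above.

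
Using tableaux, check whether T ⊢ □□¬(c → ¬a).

Tableau for the negation ¬□□¬(c → ¬a):
1. ¬□□¬(c → ¬a), u
2. ¬□¬(c → ¬a), v
3. c → ¬a, w
4. ¬a, w
Accessibility: uRu, uRv, vRv, vRw, wRw
The negation has an open branch (countermodel exists).

Invalid (countermodel exists)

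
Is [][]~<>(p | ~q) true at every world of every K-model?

Tableau for the negation ~[][]~<>(p | ~q):
1. ~[][]~<>(p | ~q), u
2. ~[]~<>(p | ~q), v
3. <>(p | ~q), w
4. p | ~q, x
5. ~q, x
Accessibility: uRv, vRw, wRx
The negation has an open branch (countermodel exists).

Invalid (countermodel exists)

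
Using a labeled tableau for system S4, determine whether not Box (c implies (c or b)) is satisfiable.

Unsatisfiable

1. not Box (c implies (c or b)), 0
2. not (c implies (c or b)), 1
3. c, 1
4. not (c or b), 1
5. not c, 1
6. not b, 1
Accessibility: 0R0, 0R1, 1R1
Branch closes: c and not c both at 1.
Every branch closes; the branch above is one of them.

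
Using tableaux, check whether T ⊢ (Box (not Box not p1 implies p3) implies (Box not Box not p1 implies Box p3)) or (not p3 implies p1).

Tableau for the negation not ((Box (not Box not p1 implies p3) implies (Box not Box not p1 implies Box p3)) or (not p3 implies p1)):
1. not ((Box (not Box not p1 implies p3) implies (Box not Box not p1 implies Box p3)) or (not p3 implies p1)), 0
2. not (Box (not Box not p1 implies p3) implies (Box not Box not p1 implies Box p3)), 0
3. not (not p3 implies p1), 0
4. Box (not Box not p1 implies p3), 0
5. not (Box not Box not p1 implies Box p3), 0
6. not p3, 0
7. not p1, 0
8. Box not Box not p1, 0
9. not Box p3, 0
10. not Box not p1 implies p3, 0
11. not Box not p1, 0
12. Box not p1, 0
13. not p3, 1
14. not Box not p1 implies p3, 1
15. not Box not p1, 1
16. not p1, 1
17. Box not p1, 1
18. p1, 2
19. not Box not p1 implies p3, 2
20. not Box not p1, 2
21. not p1, 2
Accessibility: 0R0, 0R1, 0R2, 1R1, 2R2
Branch closes: p1 and not p1 both at 2.
All branches of the negation close; one closing branch shown above.

Valid in T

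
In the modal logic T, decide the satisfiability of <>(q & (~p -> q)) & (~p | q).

Satisfiable

1. <>(q & (~p -> q)) & (~p | q), u
2. <>(q & (~p -> q)), u
3. ~p | q, u
4. q, u
5. q & (~p -> q), v
6. q, v
7. ~p -> q, v
Accessibility: uRu, uRv, vRv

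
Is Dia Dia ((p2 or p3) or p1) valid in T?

Not valid

Tableau for the negation not Dia Dia ((p2 or p3) or p1):
1. not Dia Dia ((p2 or p3) or p1), w0
2. not Dia ((p2 or p3) or p1), w0
3. not ((p2 or p3) or p1), w0
4. not (p2 or p3), w0
5. not p1, w0
6. not p2, w0
7. not p3, w0
Accessibility: w0Rw0
The negation has an open branch (countermodel exists).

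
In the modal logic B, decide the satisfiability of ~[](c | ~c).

Unsatisfiable

1. ~[](c | ~c), w0
2. ~(c | ~c), w1   [~[]-rule on 1: fresh world w1, w0Rw1]
3. ~c, w1   [~|-rule on 2]
4. c, w1   [~|-rule on 2]
Accessibility: w0Rw0, w0Rw1, w1Rw0, w1Rw1
Branch closes: c and ~c both at w1.
All branches of the tableau close; one closing branch shown above.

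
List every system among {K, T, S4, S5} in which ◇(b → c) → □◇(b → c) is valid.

S5-tableau for the negation ¬(◇(b → c) → □◇(b → c)):
1. ¬(◇(b → c) → □◇(b → c)), w0
2. ◇(b → c), w0   [¬→-rule on 1]
3. ¬□◇(b → c), w0   [¬→-rule on 1]
4. b → c, w1   [◇-rule on 2: fresh world w1, w0Rw1]
5. c, w1   [→-rule on 4 (branches; this branch)]
6. ¬◇(b → c), w2   [¬□-rule on 3: fresh world w2, w0Rw2]
7. ¬(b → c), w0   [¬◇-rule on 6 via w2Rw0]
8. b, w0   [¬→-rule on 7]
9. ¬c, w0   [¬→-rule on 7]
10. ¬(b → c), w1   [¬◇-rule on 6 via w2Rw1]
11. b, w1   [¬→-rule on 10]
12. ¬c, w1   [¬→-rule on 10]
Accessibility: w0Rw0, w0Rw1, w0Rw2, w1Rw0, w1Rw1, w1Rw2, w2Rw0, w2Rw1, w2Rw2
Branch closes: c and ¬c both at w1.
Every branch closes (one shown): valid in S5.
S4-tableau for the negation ¬(◇(b → c) → □◇(b → c)):
1. ¬(◇(b → c) → □◇(b → c)), w0
2. ◇(b → c), w0   [¬→-rule on 1]
3. ¬□◇(b → c), w0   [¬→-rule on 1]
4. b → c, w1   [◇-rule on 2: fresh world w1, w0Rw1]
5. c, w1   [→-rule on 4 (branches; this branch)]
6. ¬◇(b → c), w2   [¬□-rule on 3: fresh world w2, w0Rw2]
7. ¬(b → c), w2   [¬◇-rule on 6 via w2Rw2]
8. b, w2   [¬→-rule on 7]
9. ¬c, w2   [¬→-rule on 7]
Accessibility: w0Rw0, w0Rw1, w0Rw2, w1Rw1, w2Rw2
Complete open branch: countermodel on an S4-frame, so not valid in S4, nor in K, T (the same frame is also a K-frame and a T-frame).

S5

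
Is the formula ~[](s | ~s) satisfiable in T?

1. ~[](s | ~s), w0
2. ~(s | ~s), w1   [~[]-rule on 1: fresh world w1, w0Rw1]
3. ~s, w1   [~|-rule on 2]
4. s, w1   [~|-rule on 2]
Accessibility: w0Rw0, w0Rw1, w1Rw1
Branch closes: s and ~s both at w1.
All branches of the tableau close; one closing branch shown above.

No, unsatisfiable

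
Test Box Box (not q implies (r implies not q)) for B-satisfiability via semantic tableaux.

Yes, satisfiable

1. Box Box (not q implies (r implies not q)), u
2. Box (not q implies (r implies not q)), u
3. not q implies (r implies not q), u
4. r implies not q, u
5. not q, u
Accessibility: uRu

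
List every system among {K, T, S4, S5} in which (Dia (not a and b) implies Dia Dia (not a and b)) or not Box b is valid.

K-tableau for the negation not ((Dia (not a and b) implies Dia Dia (not a and b)) or not Box b):
1. not ((Dia (not a and b) implies Dia Dia (not a and b)) or not Box b), w0
2. not (Dia (not a and b) implies Dia Dia (not a and b)), w0
3. Box b, w0
4. Dia (not a and b), w0
5. not Dia Dia (not a and b), w0
6. not a and b, w1
7. not a, w1
8. b, w1
9. not Dia (not a and b), w1
Accessibility: w0Rw1
Complete open branch: countermodel on a K-frame, so not valid in K.
T-tableau for the negation not ((Dia (not a and b) implies Dia Dia (not a and b)) or not Box b):
1. not ((Dia (not a and b) implies Dia Dia (not a and b)) or not Box b), w0
2. not (Dia (not a and b) implies Dia Dia (not a and b)), w0
3. Box b, w0
4. Dia (not a and b), w0
5. not Dia Dia (not a and b), w0
6. b, w0
7. not Dia (not a and b), w0
8. not (not a and b), w0
9. a, w0
10. not a and b, w1
11. not a, w1
12. b, w1
13. not Dia (not a and b), w1
14. not (not a and b), w1
15. not b, w1
Accessibility: w0Rw0, w0Rw1, w1Rw1
Branch closes: b and not b both at w1.
Every branch closes (one shown): valid in T, hence also in S4, S5 (every theorem of T is a theorem of S4 and S5).

T, S4, S5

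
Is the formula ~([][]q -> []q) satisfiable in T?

Unsatisfiable (every branch closes)

1. ~([][]q -> []q), w0
2. [][]q, w0   [~->-rule on 1]
3. ~[]q, w0   [~->-rule on 1]
4. []q, w0   [[]-rule on 2 via w0Rw0]
5. q, w0   [[]-rule on 4 via w0Rw0]
6. ~q, w1   [~[]-rule on 3: fresh world w1, w0Rw1]
7. []q, w1   [[]-rule on 2 via w0Rw1]
8. q, w1   [[]-rule on 4 via w0Rw1]
Accessibility: w0Rw0, w0Rw1, w1Rw1
Branch closes: q and ~q both at w1.
All branches of the tableau close; one closing branch shown above.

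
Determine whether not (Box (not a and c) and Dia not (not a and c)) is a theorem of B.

Valid

Tableau for the negation Box (not a and c) and Dia not (not a and c):
1. Box (not a and c) and Dia not (not a and c), u
2. Box (not a and c), u
3. Dia not (not a and c), u
4. not a and c, u
5. not a, u
6. c, u
7. not (not a and c), v
8. not a and c, v
9. not a, v
10. c, v
11. not c, v
Accessibility: uRu, uRv, vRu, vRv
Branch closes: c and not c both at v.
Every branch of the negation's tableau closes; the branch above is one of them.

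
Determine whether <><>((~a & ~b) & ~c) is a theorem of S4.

No, not valid

Tableau for the negation ~<><>((~a & ~b) & ~c):
1. ~<><>((~a & ~b) & ~c), w0
2. ~<>((~a & ~b) & ~c), w0
3. ~((~a & ~b) & ~c), w0
4. c, w0
Accessibility: w0Rw0
The negation has an open branch (countermodel exists).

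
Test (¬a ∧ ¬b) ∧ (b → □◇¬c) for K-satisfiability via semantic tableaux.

1. (¬a ∧ ¬b) ∧ (b → □◇¬c), w0
2. ¬a ∧ ¬b, w0
3. b → □◇¬c, w0
4. ¬a, w0
5. ¬b, w0
6. □◇¬c, w0

Satisfiable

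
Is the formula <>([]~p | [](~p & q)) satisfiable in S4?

Yes, satisfiable

1. <>([]~p | [](~p & q)), w0
2. []~p | [](~p & q), w1
3. [](~p & q), w1
4. ~p & q, w1
5. ~p, w1
6. q, w1
Accessibility: w0Rw0, w0Rw1, w1Rw1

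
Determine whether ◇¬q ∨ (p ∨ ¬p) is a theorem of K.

Tableau for the negation ¬(◇¬q ∨ (p ∨ ¬p)):
1. ¬(◇¬q ∨ (p ∨ ¬p)), w0
2. ¬◇¬q, w0   [¬∨-rule on 1]
3. ¬(p ∨ ¬p), w0   [¬∨-rule on 1]
4. ¬p, w0   [¬∨-rule on 3]
5. p, w0   [¬∨-rule on 3]
Branch closes: p and ¬p both at w0.
All branches of the negation close; one closing branch shown above.

Valid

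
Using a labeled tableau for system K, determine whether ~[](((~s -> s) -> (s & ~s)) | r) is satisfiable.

1. ~[](((~s -> s) -> (s & ~s)) | r), u
2. ~(((~s -> s) -> (s & ~s)) | r), v
3. ~((~s -> s) -> (s & ~s)), v
4. ~r, v
5. ~s -> s, v
6. ~(s & ~s), v
7. s, v
Accessibility: uRv

Satisfiable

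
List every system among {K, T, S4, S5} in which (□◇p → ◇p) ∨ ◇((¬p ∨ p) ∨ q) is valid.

T, S4, S5

K-tableau for the negation ¬((□◇p → ◇p) ∨ ◇((¬p ∨ p) ∨ q)):
1. ¬((□◇p → ◇p) ∨ ◇((¬p ∨ p) ∨ q)), 0
2. ¬(□◇p → ◇p), 0   [¬∨-rule on 1]
3. ¬◇((¬p ∨ p) ∨ q), 0   [¬∨-rule on 1]
4. □◇p, 0   [¬→-rule on 2]
5. ¬◇p, 0   [¬→-rule on 2]
Complete open branch: countermodel on a K-frame, so not valid in K.
T-tableau for the negation ¬((□◇p → ◇p) ∨ ◇((¬p ∨ p) ∨ q)):
1. ¬((□◇p → ◇p) ∨ ◇((¬p ∨ p) ∨ q)), 0
2. ¬(□◇p → ◇p), 0   [¬∨-rule on 1]
3. ¬◇((¬p ∨ p) ∨ q), 0   [¬∨-rule on 1]
4. □◇p, 0   [¬→-rule on 2]
5. ¬◇p, 0   [¬→-rule on 2]
6. ¬((¬p ∨ p) ∨ q), 0   [¬◇-rule on 3 via 0R0]
7. ¬(¬p ∨ p), 0   [¬∨-rule on 6]
8. ¬q, 0   [¬∨-rule on 6]
9. p, 0   [¬∨-rule on 7]
10. ¬p, 0   [¬∨-rule on 7]
Accessibility: 0R0
Branch closes: p and ¬p both at 0.
Every branch closes (one shown): valid in T, hence also in S4, S5 (every theorem of T is a theorem of S4 and S5).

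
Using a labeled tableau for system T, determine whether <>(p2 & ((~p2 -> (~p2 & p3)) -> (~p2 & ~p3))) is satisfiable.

1. <>(p2 & ((~p2 -> (~p2 & p3)) -> (~p2 & ~p3))), u
2. p2 & ((~p2 -> (~p2 & p3)) -> (~p2 & ~p3)), v
3. p2, v
4. (~p2 -> (~p2 & p3)) -> (~p2 & ~p3), v
5. ~p2 & ~p3, v
6. ~p2, v
7. ~p3, v
Accessibility: uRu, uRv, vRv
Branch closes: p2 and ~p2 both at v.
(One branch shown.) All branches close.

Unsatisfiable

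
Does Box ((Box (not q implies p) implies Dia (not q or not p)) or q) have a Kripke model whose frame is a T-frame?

Yes, satisfiable

1. Box ((Box (not q implies p) implies Dia (not q or not p)) or q), w0
2. (Box (not q implies p) implies Dia (not q or not p)) or q, w0
3. q, w0
Accessibility: w0Rw0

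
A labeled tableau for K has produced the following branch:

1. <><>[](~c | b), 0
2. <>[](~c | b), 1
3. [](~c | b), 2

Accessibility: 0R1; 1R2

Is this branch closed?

No atom appears with both signs at the same world.

No, open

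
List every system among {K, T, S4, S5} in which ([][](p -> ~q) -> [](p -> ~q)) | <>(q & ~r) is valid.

T, S4, S5

K-tableau for the negation ~(([][](p -> ~q) -> [](p -> ~q)) | <>(q & ~r)):
1. ~(([][](p -> ~q) -> [](p -> ~q)) | <>(q & ~r)), 0
2. ~([][](p -> ~q) -> [](p -> ~q)), 0
3. ~<>(q & ~r), 0
4. [][](p -> ~q), 0
5. ~[](p -> ~q), 0
6. ~(p -> ~q), 1
7. p, 1
8. q, 1
9. ~(q & ~r), 1
10. [](p -> ~q), 1
11. r, 1
Accessibility: 0R1
Complete open branch: countermodel on a K-frame, so not valid in K.
T-tableau for the negation ~(([][](p -> ~q) -> [](p -> ~q)) | <>(q & ~r)):
1. ~(([][](p -> ~q) -> [](p -> ~q)) | <>(q & ~r)), 0
2. ~([][](p -> ~q) -> [](p -> ~q)), 0
3. ~<>(q & ~r), 0
4. [][](p -> ~q), 0
5. ~[](p -> ~q), 0
6. ~(q & ~r), 0
7. [](p -> ~q), 0
8. p -> ~q, 0
9. r, 0
10. ~q, 0
11. ~(p -> ~q), 1
12. p, 1
13. q, 1
14. ~(q & ~r), 1
15. [](p -> ~q), 1
16. p -> ~q, 1
17. r, 1
18. ~q, 1
Accessibility: 0R0, 0R1, 1R1
Branch closes: q and ~q both at 1.
Every branch closes (one shown): valid in T, hence also in S4, S5 (every theorem of T is a theorem of S4 and S5).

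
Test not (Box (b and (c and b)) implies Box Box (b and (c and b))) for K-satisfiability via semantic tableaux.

Satisfiable

1. not (Box (b and (c and b)) implies Box Box (b and (c and b))), u
2. Box (b and (c and b)), u   [neg-implies-rule on 1]
3. not Box Box (b and (c and b)), u   [neg-implies-rule on 1]
4. not Box (b and (c and b)), v   [neg-Box-rule on 3: fresh world v, uRv]
5. b and (c and b), v   [Box-rule on 2 via uRv]
6. b, v   [and-rule on 5]
7. c and b, v   [and-rule on 5]
8. c, v   [and-rule on 7]
9. not (b and (c and b)), w   [neg-Box-rule on 4: fresh world w, vRw]
10. not (c and b), w   [neg-and-rule on 9 (branches; this branch)]
11. not b, w   [neg-and-rule on 10 (branches; this branch)]
Accessibility: uRv, vRw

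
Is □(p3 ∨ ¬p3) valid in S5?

Valid

Tableau for the negation ¬□(p3 ∨ ¬p3):
1. ¬□(p3 ∨ ¬p3), u
2. ¬(p3 ∨ ¬p3), v   [¬□-rule on 1: fresh world v, uRv]
3. ¬p3, v   [¬∨-rule on 2]
4. p3, v   [¬∨-rule on 2]
Accessibility: uRu, uRv, vRu, vRv
Branch closes: p3 and ¬p3 both at v.
All branches of the negation close; one closing branch shown above.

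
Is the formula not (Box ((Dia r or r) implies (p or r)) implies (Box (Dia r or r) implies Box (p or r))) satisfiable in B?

Unsatisfiable (every branch closes)

1. not (Box ((Dia r or r) implies (p or r)) implies (Box (Dia r or r) implies Box (p or r))), w0
2. Box ((Dia r or r) implies (p or r)), w0
3. not (Box (Dia r or r) implies Box (p or r)), w0
4. Box (Dia r or r), w0
5. not Box (p or r), w0
6. (Dia r or r) implies (p or r), w0
7. Dia r or r, w0
8. p or r, w0
9. Dia r, w0
10. p, w0
11. not (p or r), w1
12. not p, w1
13. not r, w1
14. (Dia r or r) implies (p or r), w1
15. Dia r or r, w1
16. not (Dia r or r), w1
17. not Dia r, w1
18. not r, w0
19. Dia r, w1
20. r, w2
21. (Dia r or r) implies (p or r), w2
22. Dia r or r, w2
23. p or r, w2
24. r, w3
25. not r, w3
Accessibility: w0Rw0, w0Rw1, w0Rw2, w1Rw0, w1Rw1, w1Rw3, w2Rw0, w2Rw2, w3Rw1, w3Rw3
Branch closes: r and not r both at w3.
All branches of the tableau close; one closing branch shown above.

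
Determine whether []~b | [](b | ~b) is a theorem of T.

Valid

Tableau for the negation ~([]~b | [](b | ~b)):
1. ~([]~b | [](b | ~b)), 0
2. ~[]~b, 0   [~|-rule on 1]
3. ~[](b | ~b), 0   [~|-rule on 1]
4. b, 1   [~[]-rule on 2: fresh world 1, 0R1]
5. ~(b | ~b), 2   [~[]-rule on 3: fresh world 2, 0R2]
6. ~b, 2   [~|-rule on 5]
7. b, 2   [~|-rule on 5]
Accessibility: 0R0, 0R1, 0R2, 1R1, 2R2
Branch closes: b and ~b both at 2.
All branches of the negation close; one closing branch shown above.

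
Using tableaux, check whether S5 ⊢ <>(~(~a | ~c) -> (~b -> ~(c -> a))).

Tableau for the negation ~<>(~(~a | ~c) -> (~b -> ~(c -> a))):
1. ~<>(~(~a | ~c) -> (~b -> ~(c -> a))), u
2. ~(~(~a | ~c) -> (~b -> ~(c -> a))), u   [~<>-rule on 1 via uRu]
3. ~(~a | ~c), u   [~->-rule on 2]
4. ~(~b -> ~(c -> a)), u   [~->-rule on 2]
5. a, u   [~|-rule on 3]
6. c, u   [~|-rule on 3]
7. ~b, u   [~->-rule on 4]
8. c -> a, u   [~->-rule on 4]
Accessibility: uRu
The negation has an open branch (countermodel exists).

No, not valid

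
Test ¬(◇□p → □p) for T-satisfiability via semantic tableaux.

Satisfiable

1. ¬(◇□p → □p), w0
2. ◇□p, w0
3. ¬□p, w0
4. □p, w1
5. p, w1
6. ¬p, w2
Accessibility: w0Rw0, w0Rw1, w0Rw2, w1Rw1, w2Rw2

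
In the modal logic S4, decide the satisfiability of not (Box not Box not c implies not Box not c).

1. not (Box not Box not c implies not Box not c), u
2. Box not Box not c, u
3. Box not c, u
4. not Box not c, u
5. not c, u
6. c, v
7. not Box not c, v
8. not c, v
Accessibility: uRu, uRv, vRv
Branch closes: c and not c both at v.
All branches of the tableau close; one closing branch shown above.

Unsatisfiable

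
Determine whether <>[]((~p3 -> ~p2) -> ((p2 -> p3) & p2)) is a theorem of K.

No, not valid

Tableau for the negation ~<>[]((~p3 -> ~p2) -> ((p2 -> p3) & p2)):
1. ~<>[]((~p3 -> ~p2) -> ((p2 -> p3) & p2)), w0
The negation has an open branch (countermodel exists).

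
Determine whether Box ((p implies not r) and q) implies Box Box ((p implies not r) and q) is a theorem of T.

Tableau for the negation not (Box ((p implies not r) and q) implies Box Box ((p implies not r) and q)):
1. not (Box ((p implies not r) and q) implies Box Box ((p implies not r) and q)), 0
2. Box ((p implies not r) and q), 0
3. not Box Box ((p implies not r) and q), 0
4. (p implies not r) and q, 0
5. p implies not r, 0
6. q, 0
7. not r, 0
8. not Box ((p implies not r) and q), 1
9. (p implies not r) and q, 1
10. p implies not r, 1
11. q, 1
12. not r, 1
13. not ((p implies not r) and q), 2
14. not q, 2
Accessibility: 0R0, 0R1, 1R1, 1R2, 2R2
The negation has an open branch (countermodel exists).

Invalid (countermodel exists)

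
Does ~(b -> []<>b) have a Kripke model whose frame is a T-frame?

1. ~(b -> []<>b), 0
2. b, 0
3. ~[]<>b, 0
4. ~<>b, 1
5. ~b, 1
Accessibility: 0R0, 0R1, 1R1

Satisfiable (open branch found)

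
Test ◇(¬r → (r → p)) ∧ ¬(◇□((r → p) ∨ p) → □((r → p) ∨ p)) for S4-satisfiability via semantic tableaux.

Satisfiable (open branch found)

1. ◇(¬r → (r → p)) ∧ ¬(◇□((r → p) ∨ p) → □((r → p) ∨ p)), u
2. ◇(¬r → (r → p)), u
3. ¬(◇□((r → p) ∨ p) → □((r → p) ∨ p)), u
4. ◇□((r → p) ∨ p), u
5. ¬□((r → p) ∨ p), u
6. ¬r → (r → p), v
7. r → p, v
8. p, v
9. □((r → p) ∨ p), w
10. (r → p) ∨ p, w
11. p, w
12. ¬((r → p) ∨ p), x
13. ¬(r → p), x
14. ¬p, x
15. r, x
Accessibility: uRu, uRv, uRw, uRx, vRv, wRw, xRx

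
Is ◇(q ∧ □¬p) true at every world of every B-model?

Tableau for the negation ¬◇(q ∧ □¬p):
1. ¬◇(q ∧ □¬p), w0
2. ¬(q ∧ □¬p), w0
3. ¬□¬p, w0
4. p, w1
5. ¬(q ∧ □¬p), w1
6. ¬□¬p, w1
7. p, w2
Accessibility: w0Rw0, w0Rw1, w1Rw0, w1Rw1, w1Rw2, w2Rw1, w2Rw2
The negation has an open branch (countermodel exists).

No, not valid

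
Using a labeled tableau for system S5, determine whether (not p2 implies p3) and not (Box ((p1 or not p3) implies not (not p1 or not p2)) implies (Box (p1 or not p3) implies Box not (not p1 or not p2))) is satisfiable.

Unsatisfiable

1. (not p2 implies p3) and not (Box ((p1 or not p3) implies not (not p1 or not p2)) implies (Box (p1 or not p3) implies Box not (not p1 or not p2))), u
2. not p2 implies p3, u   [and-rule on 1]
3. not (Box ((p1 or not p3) implies not (not p1 or not p2)) implies (Box (p1 or not p3) implies Box not (not p1 or not p2))), u   [and-rule on 1]
4. Box ((p1 or not p3) implies not (not p1 or not p2)), u   [neg-implies-rule on 3]
5. not (Box (p1 or not p3) implies Box not (not p1 or not p2)), u   [neg-implies-rule on 3]
6. Box (p1 or not p3), u   [neg-implies-rule on 5]
7. not Box not (not p1 or not p2), u   [neg-implies-rule on 5]
8. (p1 or not p3) implies not (not p1 or not p2), u   [Box-rule on 4 via uRu]
9. p1 or not p3, u   [Box-rule on 6 via uRu]
10. p3, u   [implies-rule on 2 (branches; this branch)]
11. not (not p1 or not p2), u   [implies-rule on 8 (branches; this branch)]
12. p1, u   [neg-or-rule on 11]
13. p2, u   [neg-or-rule on 11]
14. not p1 or not p2, v   [neg-Box-rule on 7: fresh world v, uRv]
15. (p1 or not p3) implies not (not p1 or not p2), v   [Box-rule on 4 via uRv]
16. p1 or not p3, v   [Box-rule on 6 via uRv]
17. not p2, v   [or-rule on 14 (branches; this branch)]
18. not (p1 or not p3), v   [implies-rule on 15 (branches; this branch)]
19. not p1, v   [neg-or-rule on 18]
20. p3, v   [neg-or-rule on 18]
21. not p3, v   [or-rule on 16 (branches; this branch)]
Accessibility: uRu, uRv, vRu, vRv
Branch closes: p3 and not p3 both at v.
Every branch closes; the branch above is one of them.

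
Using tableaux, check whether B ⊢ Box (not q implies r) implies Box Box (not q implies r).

Not valid

Tableau for the negation not (Box (not q implies r) implies Box Box (not q implies r)):
1. not (Box (not q implies r) implies Box Box (not q implies r)), w0
2. Box (not q implies r), w0
3. not Box Box (not q implies r), w0
4. not q implies r, w0
5. r, w0
6. not Box (not q implies r), w1
7. not q implies r, w1
8. r, w1
9. not (not q implies r), w2
10. not q, w2
11. not r, w2
Accessibility: w0Rw0, w0Rw1, w1Rw0, w1Rw1, w1Rw2, w2Rw1, w2Rw2
The negation has an open branch (countermodel exists).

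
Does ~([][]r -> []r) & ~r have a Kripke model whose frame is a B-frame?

Unsatisfiable

1. ~([][]r -> []r) & ~r, u
2. ~([][]r -> []r), u
3. ~r, u
4. [][]r, u
5. ~[]r, u
6. []r, u
7. r, u
Accessibility: uRu
Branch closes: r and ~r both at u.
(One branch shown.) All branches close.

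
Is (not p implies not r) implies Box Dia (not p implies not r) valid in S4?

No, not valid

Tableau for the negation not ((not p implies not r) implies Box Dia (not p implies not r)):
1. not ((not p implies not r) implies Box Dia (not p implies not r)), w0
2. not p implies not r, w0   [neg-implies-rule on 1]
3. not Box Dia (not p implies not r), w0   [neg-implies-rule on 1]
4. not r, w0   [implies-rule on 2 (branches; this branch)]
5. not Dia (not p implies not r), w1   [neg-Box-rule on 3: fresh world w1, w0Rw1]
6. not (not p implies not r), w1   [neg-Dia-rule on 5 via w1Rw1]
7. not p, w1   [neg-implies-rule on 6]
8. r, w1   [neg-implies-rule on 6]
Accessibility: w0Rw0, w0Rw1, w1Rw1
The negation has an open branch (countermodel exists).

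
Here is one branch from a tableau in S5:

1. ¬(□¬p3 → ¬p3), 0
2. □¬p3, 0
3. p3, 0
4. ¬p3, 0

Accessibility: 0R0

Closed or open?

Closed

Both p3 and ¬p3 appear at 0.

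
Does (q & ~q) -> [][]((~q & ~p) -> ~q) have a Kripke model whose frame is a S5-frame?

1. (q & ~q) -> [][]((~q & ~p) -> ~q), u
2. [][]((~q & ~p) -> ~q), u   [->-rule on 1 (branches; this branch)]
3. []((~q & ~p) -> ~q), u   [[]-rule on 2 via uRu]
4. (~q & ~p) -> ~q, u   [[]-rule on 3 via uRu]
5. ~q, u   [->-rule on 4 (branches; this branch)]
Accessibility: uRu

Satisfiable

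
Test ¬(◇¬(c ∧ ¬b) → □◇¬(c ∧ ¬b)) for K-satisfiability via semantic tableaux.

Satisfiable (open branch found)

1. ¬(◇¬(c ∧ ¬b) → □◇¬(c ∧ ¬b)), u
2. ◇¬(c ∧ ¬b), u   [¬→-rule on 1]
3. ¬□◇¬(c ∧ ¬b), u   [¬→-rule on 1]
4. ¬(c ∧ ¬b), v   [◇-rule on 2: fresh world v, uRv]
5. b, v   [¬∧-rule on 4 (branches; this branch)]
6. ¬◇¬(c ∧ ¬b), w   [¬□-rule on 3: fresh world w, uRw]
Accessibility: uRv, uRw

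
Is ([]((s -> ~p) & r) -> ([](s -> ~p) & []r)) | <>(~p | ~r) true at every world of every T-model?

Valid in T

Tableau for the negation ~(([]((s -> ~p) & r) -> ([](s -> ~p) & []r)) | <>(~p | ~r)):
1. ~(([]((s -> ~p) & r) -> ([](s -> ~p) & []r)) | <>(~p | ~r)), 0
2. ~([]((s -> ~p) & r) -> ([](s -> ~p) & []r)), 0   [~|-rule on 1]
3. ~<>(~p | ~r), 0   [~|-rule on 1]
4. []((s -> ~p) & r), 0   [~->-rule on 2]
5. ~([](s -> ~p) & []r), 0   [~->-rule on 2]
6. ~(~p | ~r), 0   [~<>-rule on 3 via 0R0]
7. p, 0   [~|-rule on 6]
8. r, 0   [~|-rule on 6]
9. (s -> ~p) & r, 0   [[]-rule on 4 via 0R0]
10. s -> ~p, 0   [&-rule on 9]
11. ~[](s -> ~p), 0   [~&-rule on 5 (branches; this branch)]
12. ~s, 0   [->-rule on 10 (branches; this branch)]
13. ~(s -> ~p), 1   [~[]-rule on 11: fresh world 1, 0R1]
14. s, 1   [~->-rule on 13]
15. p, 1   [~->-rule on 13]
16. ~(~p | ~r), 1   [~<>-rule on 3 via 0R1]
17. r, 1   [~|-rule on 16]
18. (s -> ~p) & r, 1   [[]-rule on 4 via 0R1]
19. s -> ~p, 1   [&-rule on 18]
20. ~p, 1   [->-rule on 19 (branches; this branch)]
Accessibility: 0R0, 0R1, 1R1
Branch closes: p and ~p both at 1.
All branches of the negation close; one closing branch shown above.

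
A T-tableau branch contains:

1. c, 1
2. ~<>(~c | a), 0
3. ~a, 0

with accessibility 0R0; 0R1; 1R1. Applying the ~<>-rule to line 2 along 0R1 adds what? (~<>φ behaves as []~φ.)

~(~c | a), 1

~<>φ behaves as []~φ: propagate the negated body to each accessible world.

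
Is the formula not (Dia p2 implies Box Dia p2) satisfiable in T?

1. not (Dia p2 implies Box Dia p2), 0
2. Dia p2, 0
3. not Box Dia p2, 0
4. p2, 1
5. not Dia p2, 2
6. not p2, 2
Accessibility: 0R0, 0R1, 0R2, 1R1, 2R2

Satisfiable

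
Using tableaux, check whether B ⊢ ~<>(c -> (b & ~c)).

Not valid

Tableau for the negation <>(c -> (b & ~c)):
1. <>(c -> (b & ~c)), u
2. c -> (b & ~c), v   [<>-rule on 1: fresh world v, uRv]
3. b & ~c, v   [->-rule on 2 (branches; this branch)]
4. b, v   [&-rule on 3]
5. ~c, v   [&-rule on 3]
Accessibility: uRu, uRv, vRu, vRv
The negation has an open branch (countermodel exists).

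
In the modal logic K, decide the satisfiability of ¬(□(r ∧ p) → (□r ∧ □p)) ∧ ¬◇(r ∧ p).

No, unsatisfiable

1. ¬(□(r ∧ p) → (□r ∧ □p)) ∧ ¬◇(r ∧ p), w0
2. ¬(□(r ∧ p) → (□r ∧ □p)), w0   [∧-rule on 1]
3. ¬◇(r ∧ p), w0   [∧-rule on 1]
4. □(r ∧ p), w0   [¬→-rule on 2]
5. ¬(□r ∧ □p), w0   [¬→-rule on 2]
6. ¬□p, w0   [¬∧-rule on 5 (branches; this branch)]
7. ¬p, w1   [¬□-rule on 6: fresh world w1, w0Rw1]
8. ¬(r ∧ p), w1   [¬◇-rule on 3 via w0Rw1]
9. r ∧ p, w1   [□-rule on 4 via w0Rw1]
10. r, w1   [∧-rule on 9]
11. p, w1   [∧-rule on 9]
Accessibility: w0Rw1
Branch closes: p and ¬p both at w1.
All branches of the tableau close; one closing branch shown above.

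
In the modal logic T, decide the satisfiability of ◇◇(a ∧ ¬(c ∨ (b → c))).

1. ◇◇(a ∧ ¬(c ∨ (b → c))), u
2. ◇(a ∧ ¬(c ∨ (b → c))), v
3. a ∧ ¬(c ∨ (b → c)), w
4. a, w
5. ¬(c ∨ (b → c)), w
6. ¬c, w
7. ¬(b → c), w
8. b, w
Accessibility: uRu, uRv, vRv, vRw, wRw

Satisfiable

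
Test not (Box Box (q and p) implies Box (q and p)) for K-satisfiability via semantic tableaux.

1. not (Box Box (q and p) implies Box (q and p)), w0
2. Box Box (q and p), w0
3. not Box (q and p), w0
4. not (q and p), w1
5. Box (q and p), w1
6. not p, w1
Accessibility: w0Rw1

Satisfiable (open branch found)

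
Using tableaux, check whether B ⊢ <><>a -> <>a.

No, not valid

Tableau for the negation ~(<><>a -> <>a):
1. ~(<><>a -> <>a), u
2. <><>a, u
3. ~<>a, u
4. ~a, u
5. <>a, v
6. ~a, v
7. a, w
Accessibility: uRu, uRv, vRu, vRv, vRw, wRv, wRw
The negation has an open branch (countermodel exists).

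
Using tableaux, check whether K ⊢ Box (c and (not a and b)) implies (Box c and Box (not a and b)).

Yes, valid

Tableau for the negation not (Box (c and (not a and b)) implies (Box c and Box (not a and b))):
1. not (Box (c and (not a and b)) implies (Box c and Box (not a and b))), w0
2. Box (c and (not a and b)), w0
3. not (Box c and Box (not a and b)), w0
4. not Box (not a and b), w0
5. not (not a and b), w1
6. c and (not a and b), w1
7. c, w1
8. not a and b, w1
9. not a, w1
10. b, w1
11. not b, w1
Accessibility: w0Rw1
Branch closes: b and not b both at w1.
Every branch of the negation's tableau closes; the branch above is one of them.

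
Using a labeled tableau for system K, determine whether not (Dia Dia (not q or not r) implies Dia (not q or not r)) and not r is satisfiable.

1. not (Dia Dia (not q or not r) implies Dia (not q or not r)) and not r, w0
2. not (Dia Dia (not q or not r) implies Dia (not q or not r)), w0   [and-rule on 1]
3. not r, w0   [and-rule on 1]
4. Dia Dia (not q or not r), w0   [neg-implies-rule on 2]
5. not Dia (not q or not r), w0   [neg-implies-rule on 2]
6. Dia (not q or not r), w1   [Dia-rule on 4: fresh world w1, w0Rw1]
7. not (not q or not r), w1   [neg-Dia-rule on 5 via w0Rw1]
8. q, w1   [neg-or-rule on 7]
9. r, w1   [neg-or-rule on 7]
10. not q or not r, w2   [Dia-rule on 6: fresh world w2, w1Rw2]
11. not r, w2   [or-rule on 10 (branches; this branch)]
Accessibility: w0Rw1, w1Rw2

Yes, satisfiable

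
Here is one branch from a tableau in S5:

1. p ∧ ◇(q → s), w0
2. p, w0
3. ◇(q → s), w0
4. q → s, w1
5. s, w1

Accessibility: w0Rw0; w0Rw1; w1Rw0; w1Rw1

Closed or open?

No, open

No world carries both an atom and its negation.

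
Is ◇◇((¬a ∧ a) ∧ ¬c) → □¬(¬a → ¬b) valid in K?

Valid in K

Tableau for the negation ¬(◇◇((¬a ∧ a) ∧ ¬c) → □¬(¬a → ¬b)):
1. ¬(◇◇((¬a ∧ a) ∧ ¬c) → □¬(¬a → ¬b)), u
2. ◇◇((¬a ∧ a) ∧ ¬c), u   [¬→-rule on 1]
3. ¬□¬(¬a → ¬b), u   [¬→-rule on 1]
4. ◇((¬a ∧ a) ∧ ¬c), v   [◇-rule on 2: fresh world v, uRv]
5. ¬a → ¬b, w   [¬□-rule on 3: fresh world w, uRw]
6. ¬b, w   [→-rule on 5 (branches; this branch)]
7. (¬a ∧ a) ∧ ¬c, x   [◇-rule on 4: fresh world x, vRx]
8. ¬a ∧ a, x   [∧-rule on 7]
9. ¬c, x   [∧-rule on 7]
10. ¬a, x   [∧-rule on 8]
11. a, x   [∧-rule on 8]
Accessibility: uRv, uRw, vRx
Branch closes: a and ¬a both at x.
Every branch of the negation's tableau closes; the branch above is one of them.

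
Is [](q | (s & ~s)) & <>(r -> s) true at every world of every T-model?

Not valid

Tableau for the negation ~([](q | (s & ~s)) & <>(r -> s)):
1. ~([](q | (s & ~s)) & <>(r -> s)), w0
2. ~<>(r -> s), w0   [~&-rule on 1 (branches; this branch)]
3. ~(r -> s), w0   [~<>-rule on 2 via w0Rw0]
4. r, w0   [~->-rule on 3]
5. ~s, w0   [~->-rule on 3]
Accessibility: w0Rw0
The negation has an open branch (countermodel exists).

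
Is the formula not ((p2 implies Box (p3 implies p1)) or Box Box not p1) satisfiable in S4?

1. not ((p2 implies Box (p3 implies p1)) or Box Box not p1), u
2. not (p2 implies Box (p3 implies p1)), u
3. not Box Box not p1, u
4. p2, u
5. not Box (p3 implies p1), u
6. not Box not p1, v
7. not (p3 implies p1), w
8. p3, w
9. not p1, w
10. p1, x
Accessibility: uRu, uRv, uRw, uRx, vRv, vRx, wRw, xRx

Satisfiable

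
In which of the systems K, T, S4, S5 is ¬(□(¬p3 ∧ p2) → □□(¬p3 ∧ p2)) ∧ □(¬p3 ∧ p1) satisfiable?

K, T

T-tableau for the formula:
1. ¬(□(¬p3 ∧ p2) → □□(¬p3 ∧ p2)) ∧ □(¬p3 ∧ p1), u
2. ¬(□(¬p3 ∧ p2) → □□(¬p3 ∧ p2)), u
3. □(¬p3 ∧ p1), u
4. □(¬p3 ∧ p2), u
5. ¬□□(¬p3 ∧ p2), u
6. ¬p3 ∧ p1, u
7. ¬p3, u
8. p1, u
9. ¬p3 ∧ p2, u
10. p2, u
11. ¬□(¬p3 ∧ p2), v
12. ¬p3 ∧ p1, v
13. ¬p3, v
14. p1, v
15. ¬p3 ∧ p2, v
16. p2, v
17. ¬(¬p3 ∧ p2), w
18. ¬p2, w
Accessibility: uRu, uRv, vRv, vRw, wRw
Complete open branch: satisfiable in T, hence also in K (this T-model is also a K-model).
S4-tableau for the formula:
1. ¬(□(¬p3 ∧ p2) → □□(¬p3 ∧ p2)) ∧ □(¬p3 ∧ p1), u
2. ¬(□(¬p3 ∧ p2) → □□(¬p3 ∧ p2)), u
3. □(¬p3 ∧ p1), u
4. □(¬p3 ∧ p2), u
5. ¬□□(¬p3 ∧ p2), u
6. ¬p3 ∧ p1, u
7. ¬p3, u
8. p1, u
9. ¬p3 ∧ p2, u
10. p2, u
11. ¬□(¬p3 ∧ p2), v
12. ¬p3 ∧ p1, v
13. ¬p3, v
14. p1, v
15. ¬p3 ∧ p2, v
16. p2, v
17. ¬(¬p3 ∧ p2), w
18. ¬p3 ∧ p1, w
19. ¬p3, w
20. p1, w
21. ¬p3 ∧ p2, w
22. p2, w
23. ¬p2, w
Accessibility: uRu, uRv, uRw, vRv, vRw, wRw
Branch closes: p2 and ¬p2 both at w.
Every branch closes (one shown): unsatisfiable in S4, hence also in S5 (every S5-frame is an S4-frame).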